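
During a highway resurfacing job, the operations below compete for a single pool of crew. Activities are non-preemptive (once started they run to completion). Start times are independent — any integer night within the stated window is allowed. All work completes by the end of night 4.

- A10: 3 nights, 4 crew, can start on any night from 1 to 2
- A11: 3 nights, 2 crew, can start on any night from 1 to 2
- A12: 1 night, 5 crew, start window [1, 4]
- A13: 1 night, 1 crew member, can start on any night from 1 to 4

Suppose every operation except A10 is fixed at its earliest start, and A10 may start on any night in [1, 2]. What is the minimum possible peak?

A10@1: n1:12  n2:6  n3:6  n4:0 → peak 12
A10@2: n1:8  n2:6  n3:6  n4:4 → peak 8
Best is A10@2, peak 8.

8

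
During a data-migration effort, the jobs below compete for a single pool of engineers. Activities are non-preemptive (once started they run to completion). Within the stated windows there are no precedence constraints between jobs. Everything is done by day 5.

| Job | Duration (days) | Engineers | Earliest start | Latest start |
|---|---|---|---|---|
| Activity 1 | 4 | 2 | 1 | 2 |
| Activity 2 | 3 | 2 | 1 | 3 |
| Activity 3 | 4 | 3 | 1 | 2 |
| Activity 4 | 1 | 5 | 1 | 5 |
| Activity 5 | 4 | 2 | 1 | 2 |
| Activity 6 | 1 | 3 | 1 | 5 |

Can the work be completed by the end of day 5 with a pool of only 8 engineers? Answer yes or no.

no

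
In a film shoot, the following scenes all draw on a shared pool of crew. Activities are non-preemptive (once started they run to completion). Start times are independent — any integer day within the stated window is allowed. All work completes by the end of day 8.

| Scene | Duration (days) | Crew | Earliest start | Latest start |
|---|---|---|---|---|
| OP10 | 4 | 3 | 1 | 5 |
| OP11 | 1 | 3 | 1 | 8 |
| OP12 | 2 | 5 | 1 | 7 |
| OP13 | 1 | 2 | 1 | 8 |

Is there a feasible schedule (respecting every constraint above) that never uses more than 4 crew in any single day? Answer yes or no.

The minimum achievable peak is 5; 4 < 5, so no feasible schedule stays within the cap.

no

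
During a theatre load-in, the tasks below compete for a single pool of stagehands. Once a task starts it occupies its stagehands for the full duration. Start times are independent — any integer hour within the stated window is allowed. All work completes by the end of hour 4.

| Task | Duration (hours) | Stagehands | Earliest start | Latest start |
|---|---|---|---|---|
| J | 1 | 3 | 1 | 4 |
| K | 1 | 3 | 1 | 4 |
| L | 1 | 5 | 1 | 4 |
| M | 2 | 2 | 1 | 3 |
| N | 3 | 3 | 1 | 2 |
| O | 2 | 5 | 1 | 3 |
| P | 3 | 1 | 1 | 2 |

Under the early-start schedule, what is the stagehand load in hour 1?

22

At early start, hour 1 has: J, K, L, M, N, O, P.
Demand: 3 + 3 + 5 + 2 + 3 + 5 + 1 = 22.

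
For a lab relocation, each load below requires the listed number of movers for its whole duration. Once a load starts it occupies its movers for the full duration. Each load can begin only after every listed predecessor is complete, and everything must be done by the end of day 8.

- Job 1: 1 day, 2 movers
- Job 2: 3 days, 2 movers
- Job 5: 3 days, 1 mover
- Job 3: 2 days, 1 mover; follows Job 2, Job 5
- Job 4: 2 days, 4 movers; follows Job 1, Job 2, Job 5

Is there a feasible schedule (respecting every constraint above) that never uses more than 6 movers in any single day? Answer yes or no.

yes

Schedule Job 1@1, Job 2@1, Job 5@2, Job 3@5, Job 4@7: d1:4  d2:3  d3:3  d4:1  d5:1  d6:1  d7:4  d8:4 — peak 4 ≤ 6.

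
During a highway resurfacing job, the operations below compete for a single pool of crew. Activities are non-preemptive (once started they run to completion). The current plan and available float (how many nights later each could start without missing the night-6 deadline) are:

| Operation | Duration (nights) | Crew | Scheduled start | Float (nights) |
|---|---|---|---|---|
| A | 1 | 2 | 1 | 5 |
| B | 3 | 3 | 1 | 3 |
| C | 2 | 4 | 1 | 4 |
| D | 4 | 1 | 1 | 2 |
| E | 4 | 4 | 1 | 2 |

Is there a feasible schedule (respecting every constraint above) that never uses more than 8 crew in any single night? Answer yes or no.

yes

Schedule A@1, B@1, C@5, D@1, E@2: n1:6  n2:8  n3:8  n4:5  n5:8  n6:4 — peak 8 ≤ 8.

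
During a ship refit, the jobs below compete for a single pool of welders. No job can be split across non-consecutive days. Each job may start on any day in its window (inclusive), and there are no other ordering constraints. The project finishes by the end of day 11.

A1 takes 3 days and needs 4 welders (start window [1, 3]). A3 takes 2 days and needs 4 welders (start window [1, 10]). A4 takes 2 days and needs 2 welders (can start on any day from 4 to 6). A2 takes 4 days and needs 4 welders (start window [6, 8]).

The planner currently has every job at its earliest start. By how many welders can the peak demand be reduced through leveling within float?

Early-start peak: d1:8  d2:8  d3:4  d4:2  d5:2  d6:4  d7:4  d8:4  d9:4  d10:0  d11:0 ⇒ 8.
Leveled (A1@1, A3@4, A4@6, A2@8): d1:4  d2:4  d3:4  d4:4  d5:4  d6:2  d7:2  d8:4  d9:4  d10:4  d11:4 ⇒ 4.
Reduction 8 − 4 = 4.

4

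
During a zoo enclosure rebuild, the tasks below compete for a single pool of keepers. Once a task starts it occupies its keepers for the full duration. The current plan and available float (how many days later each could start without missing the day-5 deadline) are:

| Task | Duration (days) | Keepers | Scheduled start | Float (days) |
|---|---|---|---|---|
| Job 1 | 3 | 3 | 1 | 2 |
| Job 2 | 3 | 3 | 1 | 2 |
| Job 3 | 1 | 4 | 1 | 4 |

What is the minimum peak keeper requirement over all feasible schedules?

6

Early-start (Job 1@1, Job 2@1, Job 3@1) gives peak 10: d1:10  d2:6  d3:6  d4:0  d5:0.
Shift Job 3→4.
Schedule Job 1@1, Job 2@1, Job 3@4: d1:6  d2:6  d3:6  d4:4  d5:0 — peak 6.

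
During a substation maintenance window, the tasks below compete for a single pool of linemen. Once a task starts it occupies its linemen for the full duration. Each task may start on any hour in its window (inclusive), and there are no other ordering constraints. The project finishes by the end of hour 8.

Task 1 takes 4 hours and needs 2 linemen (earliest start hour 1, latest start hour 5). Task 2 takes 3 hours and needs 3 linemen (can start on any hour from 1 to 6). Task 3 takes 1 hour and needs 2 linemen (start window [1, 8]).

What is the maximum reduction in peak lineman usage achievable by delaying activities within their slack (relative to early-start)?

Early-start peak: h1:7  h2:5  h3:5  h4:2  h5:0  h6:0  h7:0  h8:0 ⇒ 7.
Leveled (Task 1@1, Task 2@5, Task 3@8): h1:2  h2:2  h3:2  h4:2  h5:3  h6:3  h7:3  h8:2 ⇒ 3.
Reduction 7 − 3 = 4.

4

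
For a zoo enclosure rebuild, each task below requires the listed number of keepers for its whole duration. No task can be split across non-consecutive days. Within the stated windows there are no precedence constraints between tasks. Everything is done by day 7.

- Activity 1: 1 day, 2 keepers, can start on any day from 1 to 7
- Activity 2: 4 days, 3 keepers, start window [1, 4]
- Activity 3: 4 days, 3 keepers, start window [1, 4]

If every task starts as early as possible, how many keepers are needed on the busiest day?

8

Early-start schedule: Activity 1@1, Activity 2@1, Activity 3@1.
Load per day: day 1: 8, day 2: 6, day 3: 6, day 4: 6, day 5: 0, day 6: 0, day 7: 0.
Peak is 8.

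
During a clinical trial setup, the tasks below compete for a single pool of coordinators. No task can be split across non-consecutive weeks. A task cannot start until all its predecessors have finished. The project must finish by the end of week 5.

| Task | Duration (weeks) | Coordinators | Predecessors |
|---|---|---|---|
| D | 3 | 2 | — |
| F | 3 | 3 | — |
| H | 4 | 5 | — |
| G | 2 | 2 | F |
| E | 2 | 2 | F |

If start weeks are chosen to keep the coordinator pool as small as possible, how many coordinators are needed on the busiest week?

10

Schedule D@1, F@1, H@1, G@4, E@4: w1:10  w2:10  w3:10  w4:9  w5:4 — peak 10.
No arrangement of the 6 feasible schedules does better.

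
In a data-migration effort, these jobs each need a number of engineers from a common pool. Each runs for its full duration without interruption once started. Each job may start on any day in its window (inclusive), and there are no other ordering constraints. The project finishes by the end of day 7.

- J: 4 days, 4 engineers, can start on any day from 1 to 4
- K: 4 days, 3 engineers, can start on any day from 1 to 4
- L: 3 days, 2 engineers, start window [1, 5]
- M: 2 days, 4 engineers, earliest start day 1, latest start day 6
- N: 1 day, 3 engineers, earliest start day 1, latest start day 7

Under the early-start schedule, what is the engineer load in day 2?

13

At early start, day 2 has: J, K, L, M.
Demand: 4 + 3 + 2 + 4 = 13.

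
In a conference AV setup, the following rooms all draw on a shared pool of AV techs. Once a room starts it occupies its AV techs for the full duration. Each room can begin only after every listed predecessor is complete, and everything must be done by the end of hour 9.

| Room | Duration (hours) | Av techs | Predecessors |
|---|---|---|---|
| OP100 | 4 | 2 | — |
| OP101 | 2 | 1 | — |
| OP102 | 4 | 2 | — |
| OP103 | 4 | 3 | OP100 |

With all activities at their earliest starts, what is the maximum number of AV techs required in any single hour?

Early-start schedule: OP100@1, OP101@1, OP102@1, OP103@5.
Load per hour: hour 1: 5, hour 2: 5, hour 3: 4, hour 4: 4, hour 5: 3, hour 6: 3, hour 7: 3, hour 8: 3, hour 9: 0.
Peak is 5.

5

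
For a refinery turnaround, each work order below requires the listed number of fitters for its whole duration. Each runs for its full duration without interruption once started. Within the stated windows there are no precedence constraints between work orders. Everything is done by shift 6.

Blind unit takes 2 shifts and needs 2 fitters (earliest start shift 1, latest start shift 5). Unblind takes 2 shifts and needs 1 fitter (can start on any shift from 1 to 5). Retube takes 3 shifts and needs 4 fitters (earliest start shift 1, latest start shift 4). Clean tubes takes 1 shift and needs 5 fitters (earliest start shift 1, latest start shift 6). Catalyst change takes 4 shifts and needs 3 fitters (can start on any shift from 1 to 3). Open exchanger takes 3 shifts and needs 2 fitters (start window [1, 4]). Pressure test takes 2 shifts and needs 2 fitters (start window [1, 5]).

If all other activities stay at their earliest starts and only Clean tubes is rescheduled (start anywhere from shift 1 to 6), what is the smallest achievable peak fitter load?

14

Clean tubes@1: s1:19  s2:14  s3:9  s4:3  s5:0  s6:0 → peak 19
Clean tubes@2: s1:14  s2:19  s3:9  s4:3  s5:0  s6:0 → peak 19
Clean tubes@3: s1:14  s2:14  s3:14  s4:3  s5:0  s6:0 → peak 14
Clean tubes@4: s1:14  s2:14  s3:9  s4:8  s5:0  s6:0 → peak 14
Clean tubes@5: s1:14  s2:14  s3:9  s4:3  s5:5  s6:0 → peak 14
Clean tubes@6: s1:14  s2:14  s3:9  s4:3  s5:0  s6:5 → peak 14
Best is Clean tubes@3, peak 14.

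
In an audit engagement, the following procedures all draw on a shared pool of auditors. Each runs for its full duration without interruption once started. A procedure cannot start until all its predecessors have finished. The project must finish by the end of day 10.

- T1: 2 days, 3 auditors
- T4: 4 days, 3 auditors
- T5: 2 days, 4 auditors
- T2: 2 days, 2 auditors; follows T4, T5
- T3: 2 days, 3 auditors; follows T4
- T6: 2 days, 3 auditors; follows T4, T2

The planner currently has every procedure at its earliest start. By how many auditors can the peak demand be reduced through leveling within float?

4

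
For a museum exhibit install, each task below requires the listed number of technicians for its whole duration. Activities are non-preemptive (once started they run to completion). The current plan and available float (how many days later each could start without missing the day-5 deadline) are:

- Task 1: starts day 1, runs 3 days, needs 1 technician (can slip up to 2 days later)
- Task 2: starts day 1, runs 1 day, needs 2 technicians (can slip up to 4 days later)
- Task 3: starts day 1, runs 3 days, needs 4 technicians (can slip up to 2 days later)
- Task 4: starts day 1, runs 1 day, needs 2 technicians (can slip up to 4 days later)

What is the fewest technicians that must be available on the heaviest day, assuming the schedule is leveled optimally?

5

Early-start (Task 1@1, Task 2@1, Task 3@1, Task 4@1) gives peak 9: d1:9  d2:5  d3:5  d4:0  d5:0.
Shift Task 3→2.
Schedule Task 1@1, Task 2@1, Task 3@2, Task 4@1: d1:5  d2:5  d3:5  d4:4  d5:0 — peak 5.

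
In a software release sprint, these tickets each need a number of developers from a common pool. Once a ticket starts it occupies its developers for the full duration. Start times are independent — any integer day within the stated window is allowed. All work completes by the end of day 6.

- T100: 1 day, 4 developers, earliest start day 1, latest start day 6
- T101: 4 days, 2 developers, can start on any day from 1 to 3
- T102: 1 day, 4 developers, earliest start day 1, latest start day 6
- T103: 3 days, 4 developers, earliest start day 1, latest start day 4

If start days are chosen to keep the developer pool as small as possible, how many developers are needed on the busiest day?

6

Early-start (T100@1, T101@1, T102@1, T103@1) gives peak 14: d1:14  d2:6  d3:6  d4:2  d5:0  d6:0.
Shift T102→2, T103→3.
Schedule T100@1, T101@1, T102@2, T103@3: d1:6  d2:6  d3:6  d4:6  d5:4  d6:0 — peak 6.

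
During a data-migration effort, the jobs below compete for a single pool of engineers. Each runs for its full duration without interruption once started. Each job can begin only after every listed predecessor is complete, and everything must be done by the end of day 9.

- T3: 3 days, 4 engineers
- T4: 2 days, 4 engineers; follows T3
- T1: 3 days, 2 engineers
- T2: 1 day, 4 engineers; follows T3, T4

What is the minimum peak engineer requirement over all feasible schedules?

4

Early-start (T3@1, T4@4, T1@1, T2@6) gives peak 6: d1:6  d2:6  d3:6  d4:4  d5:4  d6:4  d7:0  d8:0  d9:0.
Shift T1→6, T2→9.
Schedule T3@1, T4@4, T1@6, T2@9: d1:4  d2:4  d3:4  d4:4  d5:4  d6:2  d7:2  d8:2  d9:4 — peak 4.
Total engineer-days = 30 over 9 days ⇒ peak ≥ ⌈30/9⌉ = 4, so 4 is optimal.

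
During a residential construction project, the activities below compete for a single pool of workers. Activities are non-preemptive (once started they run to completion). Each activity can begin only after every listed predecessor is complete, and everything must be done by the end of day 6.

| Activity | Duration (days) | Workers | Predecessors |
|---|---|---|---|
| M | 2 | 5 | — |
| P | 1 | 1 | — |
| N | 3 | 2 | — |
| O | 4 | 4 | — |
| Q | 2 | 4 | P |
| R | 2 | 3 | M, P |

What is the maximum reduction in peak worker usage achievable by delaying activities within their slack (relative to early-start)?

Early-start peak: d1:12  d2:15  d3:13  d4:7  d5:0  d6:0 ⇒ 15.
Leveled (M@1, P@1, N@1, O@3, Q@5, R@3): d1:8  d2:7  d3:9  d4:7  d5:8  d6:8 ⇒ 9.
Reduction 15 − 9 = 6.

6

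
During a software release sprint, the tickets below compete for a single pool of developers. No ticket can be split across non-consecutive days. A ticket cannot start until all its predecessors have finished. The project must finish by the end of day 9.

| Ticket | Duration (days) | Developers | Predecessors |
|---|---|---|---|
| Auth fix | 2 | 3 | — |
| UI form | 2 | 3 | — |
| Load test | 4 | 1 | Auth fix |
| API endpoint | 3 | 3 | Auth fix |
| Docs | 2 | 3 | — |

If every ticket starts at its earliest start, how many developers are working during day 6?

At early start, day 6 has: Load test.
Demand: 1 = 1.

1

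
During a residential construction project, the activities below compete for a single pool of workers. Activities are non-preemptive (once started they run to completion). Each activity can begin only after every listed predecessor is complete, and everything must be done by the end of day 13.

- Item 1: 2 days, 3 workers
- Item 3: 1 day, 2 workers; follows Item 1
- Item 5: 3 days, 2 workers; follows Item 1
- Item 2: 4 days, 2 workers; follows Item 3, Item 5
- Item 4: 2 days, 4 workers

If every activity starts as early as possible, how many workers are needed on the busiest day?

7

Early-start schedule: Item 1@1, Item 3@3, Item 5@3, Item 2@6, Item 4@1.
Load per day: day 1: 7, day 2: 7, day 3: 4, day 4: 2, day 5: 2, day 6: 2, day 7: 2, day 8: 2, day 9: 2, day 10: 0, day 11: 0, day 12: 0, day 13: 0.
Peak is 7.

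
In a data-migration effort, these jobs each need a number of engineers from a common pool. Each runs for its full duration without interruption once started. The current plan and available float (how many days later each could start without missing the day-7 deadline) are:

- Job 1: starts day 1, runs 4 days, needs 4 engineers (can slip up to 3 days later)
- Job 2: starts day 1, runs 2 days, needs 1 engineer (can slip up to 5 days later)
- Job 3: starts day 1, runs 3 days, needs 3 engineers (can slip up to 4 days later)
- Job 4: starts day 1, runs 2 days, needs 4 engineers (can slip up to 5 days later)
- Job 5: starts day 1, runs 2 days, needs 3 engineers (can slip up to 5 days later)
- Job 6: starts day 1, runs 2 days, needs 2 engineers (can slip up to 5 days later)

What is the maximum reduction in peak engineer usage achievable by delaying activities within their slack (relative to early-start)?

10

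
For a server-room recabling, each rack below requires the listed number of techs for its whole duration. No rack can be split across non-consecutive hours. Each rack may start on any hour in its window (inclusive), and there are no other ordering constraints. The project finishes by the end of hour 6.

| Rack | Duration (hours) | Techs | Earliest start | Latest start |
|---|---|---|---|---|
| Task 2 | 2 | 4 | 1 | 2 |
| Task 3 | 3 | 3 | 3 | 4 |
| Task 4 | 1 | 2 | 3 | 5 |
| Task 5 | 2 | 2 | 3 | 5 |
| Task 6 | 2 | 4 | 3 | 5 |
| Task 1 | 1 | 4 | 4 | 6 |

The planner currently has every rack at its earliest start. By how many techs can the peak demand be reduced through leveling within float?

Early-start peak: h1:4  h2:4  h3:11  h4:13  h5:3  h6:0 ⇒ 13.
Leveled (Task 2@1, Task 3@3, Task 4@5, Task 5@5, Task 6@3, Task 1@6): h1:4  h2:4  h3:7  h4:7  h5:7  h6:6 ⇒ 7.
Reduction 13 − 7 = 6.

6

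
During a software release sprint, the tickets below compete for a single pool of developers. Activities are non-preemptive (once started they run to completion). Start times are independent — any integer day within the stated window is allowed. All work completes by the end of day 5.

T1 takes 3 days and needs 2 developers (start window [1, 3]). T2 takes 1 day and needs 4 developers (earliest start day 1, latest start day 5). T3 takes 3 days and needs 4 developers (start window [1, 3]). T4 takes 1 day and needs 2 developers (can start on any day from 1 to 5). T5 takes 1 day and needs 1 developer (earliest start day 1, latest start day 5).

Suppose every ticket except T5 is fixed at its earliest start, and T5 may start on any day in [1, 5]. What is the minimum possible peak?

12

T5@1: d1:13  d2:6  d3:6  d4:0  d5:0 → peak 13
T5@2: d1:12  d2:7  d3:6  d4:0  d5:0 → peak 12
T5@3: d1:12  d2:6  d3:7  d4:0  d5:0 → peak 12
T5@4: d1:12  d2:6  d3:6  d4:1  d5:0 → peak 12
T5@5: d1:12  d2:6  d3:6  d4:0  d5:1 → peak 12
Best is T5@2, peak 12.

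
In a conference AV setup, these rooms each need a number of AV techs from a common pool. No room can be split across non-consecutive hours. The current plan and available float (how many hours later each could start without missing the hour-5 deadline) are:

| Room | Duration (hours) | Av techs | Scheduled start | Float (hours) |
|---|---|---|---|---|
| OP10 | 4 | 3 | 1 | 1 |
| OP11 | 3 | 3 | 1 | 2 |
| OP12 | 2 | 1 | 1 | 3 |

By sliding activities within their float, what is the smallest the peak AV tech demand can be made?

6

Early-start (OP10@1, OP11@1, OP12@1) gives peak 7: h1:7  h2:7  h3:6  h4:3  h5:0.
Shift OP12→4.
Schedule OP10@1, OP11@1, OP12@4: h1:6  h2:6  h3:6  h4:4  h5:1 — peak 6.
No arrangement of the 24 feasible schedules does better.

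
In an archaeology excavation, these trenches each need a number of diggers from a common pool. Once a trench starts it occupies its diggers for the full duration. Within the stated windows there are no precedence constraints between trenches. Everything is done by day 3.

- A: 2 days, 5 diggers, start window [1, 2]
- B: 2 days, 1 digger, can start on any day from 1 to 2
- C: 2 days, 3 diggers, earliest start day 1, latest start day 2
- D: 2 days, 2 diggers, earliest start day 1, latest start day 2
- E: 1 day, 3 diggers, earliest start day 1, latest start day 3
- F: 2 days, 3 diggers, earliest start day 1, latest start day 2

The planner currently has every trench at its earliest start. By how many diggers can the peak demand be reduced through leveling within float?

Early-start peak: d1:17  d2:14  d3:0 ⇒ 17.
Leveled (A@1, B@1, C@1, D@1, E@1, F@2): d1:14  d2:14  d3:3 ⇒ 14.
Reduction 17 − 14 = 3.

3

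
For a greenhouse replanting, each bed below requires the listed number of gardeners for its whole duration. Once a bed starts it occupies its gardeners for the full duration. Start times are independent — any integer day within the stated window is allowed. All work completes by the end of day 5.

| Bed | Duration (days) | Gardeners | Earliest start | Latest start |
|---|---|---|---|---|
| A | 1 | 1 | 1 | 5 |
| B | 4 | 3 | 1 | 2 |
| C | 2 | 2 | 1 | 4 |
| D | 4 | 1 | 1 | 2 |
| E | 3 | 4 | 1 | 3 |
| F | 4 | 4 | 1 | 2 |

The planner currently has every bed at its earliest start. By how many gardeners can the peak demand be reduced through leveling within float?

3

Early-start peak: d1:15  d2:14  d3:12  d4:8  d5:0 ⇒ 15.
Leveled (A@1, B@1, C@1, D@1, E@3, F@1): d1:11  d2:10  d3:12  d4:12  d5:4 ⇒ 12.
Reduction 15 − 12 = 3.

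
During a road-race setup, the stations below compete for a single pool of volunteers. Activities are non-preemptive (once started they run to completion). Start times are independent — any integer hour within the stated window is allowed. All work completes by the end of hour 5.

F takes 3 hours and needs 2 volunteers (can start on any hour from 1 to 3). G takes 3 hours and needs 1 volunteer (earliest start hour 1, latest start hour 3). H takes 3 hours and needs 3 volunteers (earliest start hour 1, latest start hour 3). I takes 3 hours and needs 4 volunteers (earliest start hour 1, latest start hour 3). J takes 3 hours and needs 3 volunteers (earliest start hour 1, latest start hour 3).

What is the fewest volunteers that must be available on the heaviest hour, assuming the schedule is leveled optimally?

Schedule F@1, G@1, H@1, I@1, J@1: h1:13  h2:13  h3:13  h4:0  h5:0 — peak 13.

13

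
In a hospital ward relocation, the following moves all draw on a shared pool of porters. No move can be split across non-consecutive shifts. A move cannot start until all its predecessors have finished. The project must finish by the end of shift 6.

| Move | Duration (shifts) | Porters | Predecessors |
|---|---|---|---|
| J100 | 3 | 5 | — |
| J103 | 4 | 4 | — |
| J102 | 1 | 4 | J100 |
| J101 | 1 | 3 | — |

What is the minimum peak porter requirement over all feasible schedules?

9

Early-start (J100@1, J103@1, J102@4, J101@1) gives peak 12: s1:12  s2:9  s3:9  s4:8  s5:0  s6:0.
Shift J101→5.
Schedule J100@1, J103@1, J102@4, J101@5: s1:9  s2:9  s3:9  s4:8  s5:3  s6:0 — peak 9.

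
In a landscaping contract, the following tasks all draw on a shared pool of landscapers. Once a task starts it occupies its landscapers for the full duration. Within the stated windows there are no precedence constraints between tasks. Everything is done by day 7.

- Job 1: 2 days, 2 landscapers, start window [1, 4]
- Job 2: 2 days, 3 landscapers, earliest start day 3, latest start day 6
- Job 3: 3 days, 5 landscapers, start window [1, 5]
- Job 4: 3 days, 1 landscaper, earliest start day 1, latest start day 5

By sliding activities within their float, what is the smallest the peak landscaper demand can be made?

Early-start (Job 1@1, Job 2@3, Job 3@1, Job 4@1) gives peak 9: d1:8  d2:8  d3:9  d4:3  d5:0  d6:0  d7:0.
Shift Job 3→5.
Schedule Job 1@1, Job 2@3, Job 3@5, Job 4@1: d1:3  d2:3  d3:4  d4:3  d5:5  d6:5  d7:5 — peak 5.

5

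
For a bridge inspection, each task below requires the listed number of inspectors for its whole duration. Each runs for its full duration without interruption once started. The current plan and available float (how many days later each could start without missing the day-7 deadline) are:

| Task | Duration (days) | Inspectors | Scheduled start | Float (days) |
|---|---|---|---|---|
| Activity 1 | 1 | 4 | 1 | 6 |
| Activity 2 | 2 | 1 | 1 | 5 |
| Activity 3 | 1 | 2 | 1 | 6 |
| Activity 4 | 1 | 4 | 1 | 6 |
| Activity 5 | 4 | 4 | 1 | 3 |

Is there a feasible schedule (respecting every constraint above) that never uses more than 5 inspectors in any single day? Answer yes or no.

yes

Schedule Activity 1@1, Activity 2@1, Activity 3@2, Activity 4@3, Activity 5@4: d1:5  d2:3  d3:4  d4:4  d5:4  d6:4  d7:4 — peak 5 ≤ 5.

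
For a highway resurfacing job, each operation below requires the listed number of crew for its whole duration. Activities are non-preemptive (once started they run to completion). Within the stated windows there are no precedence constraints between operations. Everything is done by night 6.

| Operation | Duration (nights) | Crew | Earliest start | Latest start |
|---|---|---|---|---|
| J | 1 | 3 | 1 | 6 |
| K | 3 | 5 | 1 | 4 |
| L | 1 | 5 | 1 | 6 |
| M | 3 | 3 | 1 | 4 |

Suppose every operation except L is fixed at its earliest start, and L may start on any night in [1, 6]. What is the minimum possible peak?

11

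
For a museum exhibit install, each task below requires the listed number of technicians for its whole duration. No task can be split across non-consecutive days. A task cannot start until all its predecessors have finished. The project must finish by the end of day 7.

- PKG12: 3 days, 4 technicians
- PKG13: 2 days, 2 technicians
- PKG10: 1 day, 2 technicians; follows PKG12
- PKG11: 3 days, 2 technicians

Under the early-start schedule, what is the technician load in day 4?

At early start, day 4 has: PKG10.
Demand: 2 = 2.

2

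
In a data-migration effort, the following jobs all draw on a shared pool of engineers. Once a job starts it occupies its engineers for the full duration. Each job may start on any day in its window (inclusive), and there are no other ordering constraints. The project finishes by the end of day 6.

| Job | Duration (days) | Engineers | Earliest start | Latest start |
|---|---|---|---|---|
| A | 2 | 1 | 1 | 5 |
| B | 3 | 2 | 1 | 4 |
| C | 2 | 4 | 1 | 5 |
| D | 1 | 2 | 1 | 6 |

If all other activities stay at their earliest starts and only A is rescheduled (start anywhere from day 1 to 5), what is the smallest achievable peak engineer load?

A@1: d1:9  d2:7  d3:2  d4:0  d5:0  d6:0 → peak 9
A@2: d1:8  d2:7  d3:3  d4:0  d5:0  d6:0 → peak 8
A@3: d1:8  d2:6  d3:3  d4:1  d5:0  d6:0 → peak 8
A@4: d1:8  d2:6  d3:2  d4:1  d5:1  d6:0 → peak 8
A@5: d1:8  d2:6  d3:2  d4:0  d5:1  d6:1 → peak 8
Best is A@2, peak 8.

8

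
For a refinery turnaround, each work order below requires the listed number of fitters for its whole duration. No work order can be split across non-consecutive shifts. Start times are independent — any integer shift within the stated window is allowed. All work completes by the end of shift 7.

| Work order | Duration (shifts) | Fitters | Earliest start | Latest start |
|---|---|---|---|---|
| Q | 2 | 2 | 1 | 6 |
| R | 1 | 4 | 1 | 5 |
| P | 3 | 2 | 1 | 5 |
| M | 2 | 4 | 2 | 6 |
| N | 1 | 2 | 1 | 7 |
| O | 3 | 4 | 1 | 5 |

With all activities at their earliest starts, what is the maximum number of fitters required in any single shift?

14

Early-start schedule: Q@1, R@1, P@1, M@2, N@1, O@1.
Load per shift: shift 1: 14, shift 2: 12, shift 3: 10, shift 4: 0, shift 5: 0, shift 6: 0, shift 7: 0.
Peak is 14.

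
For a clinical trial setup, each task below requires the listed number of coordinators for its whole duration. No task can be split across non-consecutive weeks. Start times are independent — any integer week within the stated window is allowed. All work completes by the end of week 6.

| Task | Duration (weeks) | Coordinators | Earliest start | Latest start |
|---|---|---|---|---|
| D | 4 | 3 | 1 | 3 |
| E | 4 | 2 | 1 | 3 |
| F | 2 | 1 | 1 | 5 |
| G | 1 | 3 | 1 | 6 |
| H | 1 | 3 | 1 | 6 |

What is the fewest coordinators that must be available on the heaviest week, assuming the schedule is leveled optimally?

Early-start (D@1, E@1, F@1, G@1, H@1) gives peak 12: w1:12  w2:6  w3:5  w4:5  w5:0  w6:0.
Shift F→5, G→5, H→6.
Schedule D@1, E@1, F@5, G@5, H@6: w1:5  w2:5  w3:5  w4:5  w5:4  w6:4 — peak 5.
Total coordinator-weeks = 28 over 6 weeks ⇒ peak ≥ ⌈28/6⌉ = 5, so 5 is optimal.

5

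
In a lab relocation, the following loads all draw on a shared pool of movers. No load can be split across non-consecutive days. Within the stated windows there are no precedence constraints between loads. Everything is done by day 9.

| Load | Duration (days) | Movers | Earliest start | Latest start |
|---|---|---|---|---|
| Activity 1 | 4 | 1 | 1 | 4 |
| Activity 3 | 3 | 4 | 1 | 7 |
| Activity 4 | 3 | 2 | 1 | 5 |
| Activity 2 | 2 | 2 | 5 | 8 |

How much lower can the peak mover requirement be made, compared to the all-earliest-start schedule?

3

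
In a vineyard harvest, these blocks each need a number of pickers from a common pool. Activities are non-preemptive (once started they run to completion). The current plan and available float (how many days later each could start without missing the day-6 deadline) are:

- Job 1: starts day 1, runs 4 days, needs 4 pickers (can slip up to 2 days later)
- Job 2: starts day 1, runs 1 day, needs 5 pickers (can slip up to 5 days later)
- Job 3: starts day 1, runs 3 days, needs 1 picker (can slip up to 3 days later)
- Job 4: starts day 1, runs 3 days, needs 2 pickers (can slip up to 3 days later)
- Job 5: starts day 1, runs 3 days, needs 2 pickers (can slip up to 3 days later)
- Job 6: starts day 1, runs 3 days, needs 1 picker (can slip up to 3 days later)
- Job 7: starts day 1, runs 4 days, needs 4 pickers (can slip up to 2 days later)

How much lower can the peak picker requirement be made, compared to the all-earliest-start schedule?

8

Early-start peak: d1:19  d2:14  d3:14  d4:8  d5:0  d6:0 ⇒ 19.
Leveled (Job 1@1, Job 2@5, Job 3@1, Job 4@1, Job 5@4, Job 6@4, Job 7@1): d1:11  d2:11  d3:11  d4:11  d5:8  d6:3 ⇒ 11.
Reduction 19 − 11 = 8.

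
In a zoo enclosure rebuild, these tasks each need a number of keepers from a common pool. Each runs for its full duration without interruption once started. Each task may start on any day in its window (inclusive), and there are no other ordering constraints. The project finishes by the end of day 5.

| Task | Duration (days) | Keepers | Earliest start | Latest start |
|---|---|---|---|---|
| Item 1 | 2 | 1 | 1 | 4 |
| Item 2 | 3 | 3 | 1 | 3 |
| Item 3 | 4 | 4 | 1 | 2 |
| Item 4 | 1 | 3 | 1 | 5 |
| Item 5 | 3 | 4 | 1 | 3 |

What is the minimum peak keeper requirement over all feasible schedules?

11

Early-start (Item 1@1, Item 2@1, Item 3@1, Item 4@1, Item 5@1) gives peak 15: d1:15  d2:12  d3:11  d4:4  d5:0.
Shift Item 5→3.
Schedule Item 1@1, Item 2@1, Item 3@1, Item 4@1, Item 5@3: d1:11  d2:8  d3:11  d4:8  d5:4 — peak 11.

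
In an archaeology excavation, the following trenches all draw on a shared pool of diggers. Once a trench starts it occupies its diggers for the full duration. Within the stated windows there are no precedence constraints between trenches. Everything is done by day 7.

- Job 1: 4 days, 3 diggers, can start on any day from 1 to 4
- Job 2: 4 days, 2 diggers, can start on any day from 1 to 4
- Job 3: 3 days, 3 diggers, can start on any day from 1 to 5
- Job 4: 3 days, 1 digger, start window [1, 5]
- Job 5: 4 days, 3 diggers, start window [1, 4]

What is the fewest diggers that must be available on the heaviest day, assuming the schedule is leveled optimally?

8

Early-start (Job 1@1, Job 2@1, Job 3@1, Job 4@1, Job 5@1) gives peak 12: d1:12  d2:12  d3:12  d4:8  d5:0  d6:0  d7:0.
Shift Job 4→5, Job 5→4.
Schedule Job 1@1, Job 2@1, Job 3@1, Job 4@5, Job 5@4: d1:8  d2:8  d3:8  d4:8  d5:4  d6:4  d7:4 — peak 8.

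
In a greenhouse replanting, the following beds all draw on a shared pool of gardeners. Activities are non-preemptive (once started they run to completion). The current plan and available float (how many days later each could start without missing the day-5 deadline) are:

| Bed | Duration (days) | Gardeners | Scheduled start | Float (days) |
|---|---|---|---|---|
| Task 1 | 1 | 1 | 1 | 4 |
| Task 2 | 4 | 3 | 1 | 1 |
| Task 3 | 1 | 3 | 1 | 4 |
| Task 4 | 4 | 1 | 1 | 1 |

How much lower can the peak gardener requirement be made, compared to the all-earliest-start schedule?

Early-start peak: d1:8  d2:4  d3:4  d4:4  d5:0 ⇒ 8.
Leveled (Task 1@1, Task 2@1, Task 3@5, Task 4@2): d1:4  d2:4  d3:4  d4:4  d5:4 ⇒ 4.
Reduction 8 − 4 = 4.

4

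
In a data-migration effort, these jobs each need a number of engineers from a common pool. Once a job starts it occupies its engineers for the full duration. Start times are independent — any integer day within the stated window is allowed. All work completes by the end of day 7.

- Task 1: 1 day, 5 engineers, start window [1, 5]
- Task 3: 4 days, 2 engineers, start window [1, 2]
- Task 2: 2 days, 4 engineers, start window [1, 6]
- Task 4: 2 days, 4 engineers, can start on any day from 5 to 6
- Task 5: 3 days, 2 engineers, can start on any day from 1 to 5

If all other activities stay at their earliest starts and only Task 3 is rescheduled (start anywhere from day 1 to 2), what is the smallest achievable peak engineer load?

Task 3@1: d1:13  d2:8  d3:4  d4:2  d5:4  d6:4  d7:0 → peak 13
Task 3@2: d1:11  d2:8  d3:4  d4:2  d5:6  d6:4  d7:0 → peak 11
Best is Task 3@2, peak 11.

11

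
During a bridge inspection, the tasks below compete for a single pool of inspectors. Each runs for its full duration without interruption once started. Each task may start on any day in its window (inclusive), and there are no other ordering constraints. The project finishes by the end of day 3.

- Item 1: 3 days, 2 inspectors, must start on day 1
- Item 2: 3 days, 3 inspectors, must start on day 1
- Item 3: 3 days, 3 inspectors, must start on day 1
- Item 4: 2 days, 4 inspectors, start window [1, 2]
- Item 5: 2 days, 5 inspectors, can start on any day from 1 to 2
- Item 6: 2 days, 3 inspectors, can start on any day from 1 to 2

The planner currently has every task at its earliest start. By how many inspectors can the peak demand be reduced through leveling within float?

Early-start peak: d1:20  d2:20  d3:8 ⇒ 20.
Leveled (Item 1@1, Item 2@1, Item 3@1, Item 4@1, Item 5@1, Item 6@1): d1:20  d2:20  d3:8 ⇒ 20.
Reduction 20 − 20 = 0.

0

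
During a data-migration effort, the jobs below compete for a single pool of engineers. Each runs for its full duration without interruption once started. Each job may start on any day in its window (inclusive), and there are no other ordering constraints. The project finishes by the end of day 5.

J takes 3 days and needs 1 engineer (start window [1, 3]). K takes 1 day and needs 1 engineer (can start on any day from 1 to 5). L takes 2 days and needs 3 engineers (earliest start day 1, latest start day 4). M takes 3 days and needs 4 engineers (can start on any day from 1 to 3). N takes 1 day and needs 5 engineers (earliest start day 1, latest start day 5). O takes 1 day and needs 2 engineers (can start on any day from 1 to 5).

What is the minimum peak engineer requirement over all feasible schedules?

7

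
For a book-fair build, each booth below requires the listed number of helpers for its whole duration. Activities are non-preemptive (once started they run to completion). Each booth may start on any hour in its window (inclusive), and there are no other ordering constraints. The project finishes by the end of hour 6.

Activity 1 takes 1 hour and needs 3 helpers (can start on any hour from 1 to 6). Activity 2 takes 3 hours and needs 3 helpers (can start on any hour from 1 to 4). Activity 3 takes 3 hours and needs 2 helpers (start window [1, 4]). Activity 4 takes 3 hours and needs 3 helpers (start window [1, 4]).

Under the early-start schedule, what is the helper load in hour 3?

At early start, hour 3 has: Activity 2, Activity 3, Activity 4.
Demand: 3 + 2 + 3 = 8.

8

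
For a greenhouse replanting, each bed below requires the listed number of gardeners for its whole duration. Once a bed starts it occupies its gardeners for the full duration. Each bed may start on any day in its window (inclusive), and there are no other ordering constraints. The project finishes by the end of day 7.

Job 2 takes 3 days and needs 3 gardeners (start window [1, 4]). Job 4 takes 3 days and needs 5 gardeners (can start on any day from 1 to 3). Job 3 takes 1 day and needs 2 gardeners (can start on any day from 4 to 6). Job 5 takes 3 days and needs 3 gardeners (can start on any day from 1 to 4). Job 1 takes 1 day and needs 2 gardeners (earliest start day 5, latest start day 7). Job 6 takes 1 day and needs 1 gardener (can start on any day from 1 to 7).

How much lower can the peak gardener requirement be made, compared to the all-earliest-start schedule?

4

Early-start peak: d1:12  d2:11  d3:11  d4:2  d5:2  d6:0  d7:0 ⇒ 12.
Leveled (Job 2@1, Job 4@1, Job 3@4, Job 5@4, Job 1@5, Job 6@4): d1:8  d2:8  d3:8  d4:6  d5:5  d6:3  d7:0 ⇒ 8.
Reduction 12 − 8 = 4.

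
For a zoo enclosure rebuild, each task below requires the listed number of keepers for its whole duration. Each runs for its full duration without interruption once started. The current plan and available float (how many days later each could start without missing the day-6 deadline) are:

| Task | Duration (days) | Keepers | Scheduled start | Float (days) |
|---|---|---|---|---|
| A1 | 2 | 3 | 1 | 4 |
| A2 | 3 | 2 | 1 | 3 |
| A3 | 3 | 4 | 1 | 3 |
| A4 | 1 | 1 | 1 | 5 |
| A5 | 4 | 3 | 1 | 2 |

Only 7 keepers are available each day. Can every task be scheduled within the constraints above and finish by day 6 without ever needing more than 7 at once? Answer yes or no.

Schedule A1@1, A2@1, A3@4, A4@1, A5@3: d1:6  d2:5  d3:5  d4:7  d5:7  d6:7 — peak 7 ≤ 7.

yes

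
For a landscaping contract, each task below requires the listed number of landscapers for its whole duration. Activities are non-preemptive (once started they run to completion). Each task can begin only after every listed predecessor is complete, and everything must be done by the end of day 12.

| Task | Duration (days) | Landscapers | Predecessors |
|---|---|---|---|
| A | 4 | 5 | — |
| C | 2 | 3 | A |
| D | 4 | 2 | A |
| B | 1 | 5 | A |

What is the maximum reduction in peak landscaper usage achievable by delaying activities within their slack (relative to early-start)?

5

Early-start peak: d1:5  d2:5  d3:5  d4:5  d5:10  d6:5  d7:2  d8:2  d9:0  d10:0  d11:0  d12:0 ⇒ 10.
Leveled (A@1, C@5, D@5, B@9): d1:5  d2:5  d3:5  d4:5  d5:5  d6:5  d7:2  d8:2  d9:5  d10:0  d11:0  d12:0 ⇒ 5.
Reduction 10 − 5 = 5.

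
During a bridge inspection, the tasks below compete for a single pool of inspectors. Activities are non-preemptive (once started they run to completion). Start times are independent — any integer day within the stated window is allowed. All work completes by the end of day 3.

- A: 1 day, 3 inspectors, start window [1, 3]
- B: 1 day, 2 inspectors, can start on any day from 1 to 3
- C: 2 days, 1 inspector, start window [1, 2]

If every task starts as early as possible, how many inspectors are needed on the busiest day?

Early-start schedule: A@1, B@1, C@1.
Load per day: day 1: 6, day 2: 1, day 3: 0.
Peak is 6.

6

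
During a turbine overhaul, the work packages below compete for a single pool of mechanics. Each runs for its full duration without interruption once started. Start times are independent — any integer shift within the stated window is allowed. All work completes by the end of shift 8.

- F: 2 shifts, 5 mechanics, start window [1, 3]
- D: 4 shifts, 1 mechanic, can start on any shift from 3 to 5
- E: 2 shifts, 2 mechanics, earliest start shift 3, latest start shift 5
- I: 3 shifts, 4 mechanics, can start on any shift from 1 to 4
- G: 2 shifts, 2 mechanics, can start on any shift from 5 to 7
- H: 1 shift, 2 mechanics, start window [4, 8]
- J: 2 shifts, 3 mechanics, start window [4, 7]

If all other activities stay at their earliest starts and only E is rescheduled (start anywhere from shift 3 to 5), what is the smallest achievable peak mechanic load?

9

E@3: s1:9  s2:9  s3:7  s4:8  s5:6  s6:3  s7:0  s8:0 → peak 9
E@4: s1:9  s2:9  s3:5  s4:8  s5:8  s6:3  s7:0  s8:0 → peak 9
E@5: s1:9  s2:9  s3:5  s4:6  s5:8  s6:5  s7:0  s8:0 → peak 9
Best is E@3, peak 9.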